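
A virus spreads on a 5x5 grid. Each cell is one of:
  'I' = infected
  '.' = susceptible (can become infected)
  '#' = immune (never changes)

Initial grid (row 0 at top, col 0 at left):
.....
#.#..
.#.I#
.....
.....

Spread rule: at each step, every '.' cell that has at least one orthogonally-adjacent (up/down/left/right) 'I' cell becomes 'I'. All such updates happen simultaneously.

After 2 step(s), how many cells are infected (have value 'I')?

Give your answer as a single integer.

Answer: 9

Derivation:
Step 0 (initial): 1 infected
Step 1: +3 new -> 4 infected
Step 2: +5 new -> 9 infected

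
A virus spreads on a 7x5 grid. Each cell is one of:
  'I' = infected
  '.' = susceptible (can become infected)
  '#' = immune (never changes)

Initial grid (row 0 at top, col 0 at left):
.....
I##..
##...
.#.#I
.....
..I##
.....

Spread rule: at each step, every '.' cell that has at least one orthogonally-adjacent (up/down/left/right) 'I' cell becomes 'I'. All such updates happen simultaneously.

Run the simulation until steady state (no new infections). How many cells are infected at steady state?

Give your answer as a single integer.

Answer: 27

Derivation:
Step 0 (initial): 3 infected
Step 1: +6 new -> 9 infected
Step 2: +9 new -> 18 infected
Step 3: +7 new -> 25 infected
Step 4: +2 new -> 27 infected
Step 5: +0 new -> 27 infected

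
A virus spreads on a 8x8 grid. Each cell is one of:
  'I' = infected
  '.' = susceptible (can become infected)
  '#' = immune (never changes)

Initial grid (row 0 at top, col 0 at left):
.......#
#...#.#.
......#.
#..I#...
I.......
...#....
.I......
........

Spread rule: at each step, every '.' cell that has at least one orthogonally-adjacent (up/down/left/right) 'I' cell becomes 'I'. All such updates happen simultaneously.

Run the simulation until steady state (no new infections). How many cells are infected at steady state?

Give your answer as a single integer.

Step 0 (initial): 3 infected
Step 1: +9 new -> 12 infected
Step 2: +10 new -> 22 infected
Step 3: +8 new -> 30 infected
Step 4: +10 new -> 40 infected
Step 5: +7 new -> 47 infected
Step 6: +6 new -> 53 infected
Step 7: +2 new -> 55 infected
Step 8: +1 new -> 56 infected
Step 9: +0 new -> 56 infected

Answer: 56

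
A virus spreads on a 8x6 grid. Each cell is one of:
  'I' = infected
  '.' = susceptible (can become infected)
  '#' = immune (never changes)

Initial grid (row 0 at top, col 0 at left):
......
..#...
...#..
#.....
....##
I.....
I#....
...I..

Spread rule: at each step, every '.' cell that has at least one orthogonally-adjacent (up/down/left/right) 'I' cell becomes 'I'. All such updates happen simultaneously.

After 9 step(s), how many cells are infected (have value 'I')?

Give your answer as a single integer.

Answer: 42

Derivation:
Step 0 (initial): 3 infected
Step 1: +6 new -> 9 infected
Step 2: +7 new -> 16 infected
Step 3: +5 new -> 21 infected
Step 4: +4 new -> 25 infected
Step 5: +4 new -> 29 infected
Step 6: +4 new -> 33 infected
Step 7: +4 new -> 37 infected
Step 8: +4 new -> 41 infected
Step 9: +1 new -> 42 infected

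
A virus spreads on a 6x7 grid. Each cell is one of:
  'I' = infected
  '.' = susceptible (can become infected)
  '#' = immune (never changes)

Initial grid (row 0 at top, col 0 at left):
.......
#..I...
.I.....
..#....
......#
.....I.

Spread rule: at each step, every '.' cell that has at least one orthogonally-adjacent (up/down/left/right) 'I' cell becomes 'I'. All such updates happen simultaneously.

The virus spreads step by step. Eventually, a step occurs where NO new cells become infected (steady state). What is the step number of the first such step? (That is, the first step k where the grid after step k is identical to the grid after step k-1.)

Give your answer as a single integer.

Step 0 (initial): 3 infected
Step 1: +11 new -> 14 infected
Step 2: +11 new -> 25 infected
Step 3: +11 new -> 36 infected
Step 4: +3 new -> 39 infected
Step 5: +0 new -> 39 infected

Answer: 5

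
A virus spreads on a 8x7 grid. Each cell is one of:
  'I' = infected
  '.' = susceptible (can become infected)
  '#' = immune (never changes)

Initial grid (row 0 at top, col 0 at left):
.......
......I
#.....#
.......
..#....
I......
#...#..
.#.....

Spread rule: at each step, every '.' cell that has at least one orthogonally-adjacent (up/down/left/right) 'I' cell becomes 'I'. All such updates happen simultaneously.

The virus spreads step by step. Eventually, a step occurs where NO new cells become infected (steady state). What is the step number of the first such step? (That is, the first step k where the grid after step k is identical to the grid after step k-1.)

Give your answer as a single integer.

Answer: 9

Derivation:
Step 0 (initial): 2 infected
Step 1: +4 new -> 6 infected
Step 2: +7 new -> 13 infected
Step 3: +7 new -> 20 infected
Step 4: +12 new -> 32 infected
Step 5: +8 new -> 40 infected
Step 6: +5 new -> 45 infected
Step 7: +3 new -> 48 infected
Step 8: +1 new -> 49 infected
Step 9: +0 new -> 49 infected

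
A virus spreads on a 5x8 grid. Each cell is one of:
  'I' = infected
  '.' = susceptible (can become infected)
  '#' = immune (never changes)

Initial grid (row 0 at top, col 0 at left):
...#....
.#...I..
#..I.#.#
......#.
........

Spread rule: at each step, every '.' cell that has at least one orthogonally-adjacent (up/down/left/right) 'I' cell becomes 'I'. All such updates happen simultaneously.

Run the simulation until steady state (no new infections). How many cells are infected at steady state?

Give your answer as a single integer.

Step 0 (initial): 2 infected
Step 1: +7 new -> 9 infected
Step 2: +9 new -> 18 infected
Step 3: +6 new -> 24 infected
Step 4: +4 new -> 28 infected
Step 5: +3 new -> 31 infected
Step 6: +2 new -> 33 infected
Step 7: +1 new -> 34 infected
Step 8: +0 new -> 34 infected

Answer: 34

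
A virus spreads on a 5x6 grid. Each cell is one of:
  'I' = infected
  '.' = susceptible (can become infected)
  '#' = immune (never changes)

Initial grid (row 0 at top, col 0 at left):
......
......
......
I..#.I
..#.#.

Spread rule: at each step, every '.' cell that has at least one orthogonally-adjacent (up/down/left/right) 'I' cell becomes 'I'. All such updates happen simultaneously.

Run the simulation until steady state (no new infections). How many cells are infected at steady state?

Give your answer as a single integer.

Step 0 (initial): 2 infected
Step 1: +6 new -> 8 infected
Step 2: +6 new -> 14 infected
Step 3: +6 new -> 20 infected
Step 4: +4 new -> 24 infected
Step 5: +2 new -> 26 infected
Step 6: +0 new -> 26 infected

Answer: 26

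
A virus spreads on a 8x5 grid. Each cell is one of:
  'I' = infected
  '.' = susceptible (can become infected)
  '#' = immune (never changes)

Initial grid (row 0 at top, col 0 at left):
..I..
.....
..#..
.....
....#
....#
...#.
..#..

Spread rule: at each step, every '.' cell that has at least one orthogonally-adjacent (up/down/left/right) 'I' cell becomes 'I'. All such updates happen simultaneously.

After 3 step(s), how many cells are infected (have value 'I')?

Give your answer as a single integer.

Answer: 12

Derivation:
Step 0 (initial): 1 infected
Step 1: +3 new -> 4 infected
Step 2: +4 new -> 8 infected
Step 3: +4 new -> 12 infected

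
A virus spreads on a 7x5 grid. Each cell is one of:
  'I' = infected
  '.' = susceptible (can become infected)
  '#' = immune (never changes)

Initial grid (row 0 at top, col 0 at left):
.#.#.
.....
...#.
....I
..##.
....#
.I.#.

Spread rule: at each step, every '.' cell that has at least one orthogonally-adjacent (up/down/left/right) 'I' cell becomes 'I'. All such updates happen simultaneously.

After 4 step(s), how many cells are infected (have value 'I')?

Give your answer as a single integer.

Step 0 (initial): 2 infected
Step 1: +6 new -> 8 infected
Step 2: +5 new -> 13 infected
Step 3: +6 new -> 19 infected
Step 4: +3 new -> 22 infected

Answer: 22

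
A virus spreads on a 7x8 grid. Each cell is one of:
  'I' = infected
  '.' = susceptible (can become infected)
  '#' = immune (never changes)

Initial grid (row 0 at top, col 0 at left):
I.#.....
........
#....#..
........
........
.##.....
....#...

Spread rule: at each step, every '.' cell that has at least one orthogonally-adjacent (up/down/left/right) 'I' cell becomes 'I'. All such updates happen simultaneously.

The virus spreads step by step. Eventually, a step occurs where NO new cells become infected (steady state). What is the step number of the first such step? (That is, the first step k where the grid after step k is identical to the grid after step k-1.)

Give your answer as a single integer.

Step 0 (initial): 1 infected
Step 1: +2 new -> 3 infected
Step 2: +1 new -> 4 infected
Step 3: +2 new -> 6 infected
Step 4: +3 new -> 9 infected
Step 5: +6 new -> 15 infected
Step 6: +6 new -> 21 infected
Step 7: +5 new -> 26 infected
Step 8: +7 new -> 33 infected
Step 9: +7 new -> 40 infected
Step 10: +4 new -> 44 infected
Step 11: +3 new -> 47 infected
Step 12: +2 new -> 49 infected
Step 13: +1 new -> 50 infected
Step 14: +0 new -> 50 infected

Answer: 14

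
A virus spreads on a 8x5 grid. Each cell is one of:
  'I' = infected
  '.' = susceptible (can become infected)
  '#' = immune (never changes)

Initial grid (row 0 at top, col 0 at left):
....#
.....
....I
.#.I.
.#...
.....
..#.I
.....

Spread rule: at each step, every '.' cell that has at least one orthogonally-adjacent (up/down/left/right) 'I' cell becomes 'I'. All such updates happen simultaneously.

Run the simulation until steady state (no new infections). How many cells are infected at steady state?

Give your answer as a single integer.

Step 0 (initial): 3 infected
Step 1: +8 new -> 11 infected
Step 2: +6 new -> 17 infected
Step 3: +5 new -> 22 infected
Step 4: +5 new -> 27 infected
Step 5: +6 new -> 33 infected
Step 6: +3 new -> 36 infected
Step 7: +0 new -> 36 infected

Answer: 36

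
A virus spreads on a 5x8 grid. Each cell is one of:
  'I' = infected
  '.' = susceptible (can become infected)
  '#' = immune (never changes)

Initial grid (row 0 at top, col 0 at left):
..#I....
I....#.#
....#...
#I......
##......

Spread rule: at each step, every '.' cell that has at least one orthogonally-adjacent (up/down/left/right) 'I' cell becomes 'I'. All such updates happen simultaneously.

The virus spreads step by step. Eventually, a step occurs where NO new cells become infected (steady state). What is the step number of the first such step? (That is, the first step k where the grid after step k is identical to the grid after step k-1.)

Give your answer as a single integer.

Step 0 (initial): 3 infected
Step 1: +7 new -> 10 infected
Step 2: +8 new -> 18 infected
Step 3: +3 new -> 21 infected
Step 4: +4 new -> 25 infected
Step 5: +4 new -> 29 infected
Step 6: +3 new -> 32 infected
Step 7: +1 new -> 33 infected
Step 8: +0 new -> 33 infected

Answer: 8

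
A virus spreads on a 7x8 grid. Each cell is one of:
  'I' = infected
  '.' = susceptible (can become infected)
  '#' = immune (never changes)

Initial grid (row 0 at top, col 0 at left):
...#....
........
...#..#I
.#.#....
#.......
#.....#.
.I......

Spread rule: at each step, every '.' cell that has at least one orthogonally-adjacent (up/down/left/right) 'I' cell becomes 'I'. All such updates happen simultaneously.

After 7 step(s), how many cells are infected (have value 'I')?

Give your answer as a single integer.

Step 0 (initial): 2 infected
Step 1: +5 new -> 7 infected
Step 2: +7 new -> 14 infected
Step 3: +8 new -> 22 infected
Step 4: +10 new -> 32 infected
Step 5: +7 new -> 39 infected
Step 6: +2 new -> 41 infected
Step 7: +3 new -> 44 infected

Answer: 44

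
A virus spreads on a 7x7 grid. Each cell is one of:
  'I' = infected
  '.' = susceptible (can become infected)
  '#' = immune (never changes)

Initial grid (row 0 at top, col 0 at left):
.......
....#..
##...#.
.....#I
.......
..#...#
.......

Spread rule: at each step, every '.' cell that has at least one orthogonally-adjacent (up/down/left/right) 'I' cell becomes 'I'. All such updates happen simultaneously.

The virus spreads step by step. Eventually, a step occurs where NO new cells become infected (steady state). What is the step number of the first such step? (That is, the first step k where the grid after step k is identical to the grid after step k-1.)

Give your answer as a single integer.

Answer: 11

Derivation:
Step 0 (initial): 1 infected
Step 1: +2 new -> 3 infected
Step 2: +2 new -> 5 infected
Step 3: +4 new -> 9 infected
Step 4: +5 new -> 14 infected
Step 5: +7 new -> 21 infected
Step 6: +5 new -> 26 infected
Step 7: +7 new -> 33 infected
Step 8: +5 new -> 38 infected
Step 9: +3 new -> 41 infected
Step 10: +1 new -> 42 infected
Step 11: +0 new -> 42 infected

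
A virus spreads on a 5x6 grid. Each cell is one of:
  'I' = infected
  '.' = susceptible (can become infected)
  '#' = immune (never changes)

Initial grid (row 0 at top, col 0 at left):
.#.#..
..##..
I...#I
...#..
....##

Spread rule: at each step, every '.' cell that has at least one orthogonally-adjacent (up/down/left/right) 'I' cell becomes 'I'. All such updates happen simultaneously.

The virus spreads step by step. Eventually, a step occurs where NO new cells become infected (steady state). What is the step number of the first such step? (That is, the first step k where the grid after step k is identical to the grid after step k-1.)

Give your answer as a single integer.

Answer: 6

Derivation:
Step 0 (initial): 2 infected
Step 1: +5 new -> 7 infected
Step 2: +8 new -> 15 infected
Step 3: +4 new -> 19 infected
Step 4: +1 new -> 20 infected
Step 5: +1 new -> 21 infected
Step 6: +0 new -> 21 infected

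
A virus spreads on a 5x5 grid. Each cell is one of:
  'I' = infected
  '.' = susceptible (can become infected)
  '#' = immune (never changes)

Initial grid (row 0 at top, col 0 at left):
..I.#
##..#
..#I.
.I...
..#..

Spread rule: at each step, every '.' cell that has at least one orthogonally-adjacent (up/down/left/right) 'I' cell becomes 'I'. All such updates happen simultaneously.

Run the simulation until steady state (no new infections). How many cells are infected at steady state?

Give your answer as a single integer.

Step 0 (initial): 3 infected
Step 1: +10 new -> 13 infected
Step 2: +5 new -> 18 infected
Step 3: +1 new -> 19 infected
Step 4: +0 new -> 19 infected

Answer: 19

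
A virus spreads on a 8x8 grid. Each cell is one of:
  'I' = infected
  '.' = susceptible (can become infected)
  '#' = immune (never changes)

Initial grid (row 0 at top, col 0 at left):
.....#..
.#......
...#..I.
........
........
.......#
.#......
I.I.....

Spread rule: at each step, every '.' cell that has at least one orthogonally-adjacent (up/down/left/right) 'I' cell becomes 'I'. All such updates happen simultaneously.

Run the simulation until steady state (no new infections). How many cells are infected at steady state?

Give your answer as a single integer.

Step 0 (initial): 3 infected
Step 1: +8 new -> 11 infected
Step 2: +11 new -> 22 infected
Step 3: +12 new -> 34 infected
Step 4: +13 new -> 47 infected
Step 5: +7 new -> 54 infected
Step 6: +3 new -> 57 infected
Step 7: +2 new -> 59 infected
Step 8: +0 new -> 59 infected

Answer: 59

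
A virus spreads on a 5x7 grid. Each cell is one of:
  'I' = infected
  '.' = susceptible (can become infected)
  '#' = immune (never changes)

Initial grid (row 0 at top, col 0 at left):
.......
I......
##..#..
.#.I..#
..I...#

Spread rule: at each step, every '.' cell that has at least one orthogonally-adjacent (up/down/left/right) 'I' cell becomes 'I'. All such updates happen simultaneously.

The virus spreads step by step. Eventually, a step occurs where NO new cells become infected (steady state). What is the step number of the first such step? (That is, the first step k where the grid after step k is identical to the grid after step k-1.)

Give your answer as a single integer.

Answer: 7

Derivation:
Step 0 (initial): 3 infected
Step 1: +7 new -> 10 infected
Step 2: +7 new -> 17 infected
Step 3: +6 new -> 23 infected
Step 4: +3 new -> 26 infected
Step 5: +2 new -> 28 infected
Step 6: +1 new -> 29 infected
Step 7: +0 new -> 29 infected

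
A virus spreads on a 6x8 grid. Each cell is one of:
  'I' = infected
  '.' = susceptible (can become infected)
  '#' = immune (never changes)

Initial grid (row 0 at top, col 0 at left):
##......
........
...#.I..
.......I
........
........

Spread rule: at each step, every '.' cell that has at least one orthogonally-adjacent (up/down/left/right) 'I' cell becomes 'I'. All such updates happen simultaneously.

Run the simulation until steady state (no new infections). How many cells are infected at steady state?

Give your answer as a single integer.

Answer: 45

Derivation:
Step 0 (initial): 2 infected
Step 1: +7 new -> 9 infected
Step 2: +8 new -> 17 infected
Step 3: +8 new -> 25 infected
Step 4: +5 new -> 30 infected
Step 5: +6 new -> 36 infected
Step 6: +5 new -> 41 infected
Step 7: +3 new -> 44 infected
Step 8: +1 new -> 45 infected
Step 9: +0 new -> 45 infected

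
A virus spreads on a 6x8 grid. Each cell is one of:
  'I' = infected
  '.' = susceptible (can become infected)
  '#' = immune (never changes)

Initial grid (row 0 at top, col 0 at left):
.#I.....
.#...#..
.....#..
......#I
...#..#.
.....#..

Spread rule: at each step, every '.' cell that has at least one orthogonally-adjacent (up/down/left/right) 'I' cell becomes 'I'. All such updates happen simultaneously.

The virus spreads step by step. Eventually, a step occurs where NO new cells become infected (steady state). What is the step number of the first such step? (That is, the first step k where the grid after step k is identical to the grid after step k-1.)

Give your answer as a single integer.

Answer: 8

Derivation:
Step 0 (initial): 2 infected
Step 1: +4 new -> 6 infected
Step 2: +6 new -> 12 infected
Step 3: +8 new -> 20 infected
Step 4: +6 new -> 26 infected
Step 5: +5 new -> 31 infected
Step 6: +6 new -> 37 infected
Step 7: +3 new -> 40 infected
Step 8: +0 new -> 40 infected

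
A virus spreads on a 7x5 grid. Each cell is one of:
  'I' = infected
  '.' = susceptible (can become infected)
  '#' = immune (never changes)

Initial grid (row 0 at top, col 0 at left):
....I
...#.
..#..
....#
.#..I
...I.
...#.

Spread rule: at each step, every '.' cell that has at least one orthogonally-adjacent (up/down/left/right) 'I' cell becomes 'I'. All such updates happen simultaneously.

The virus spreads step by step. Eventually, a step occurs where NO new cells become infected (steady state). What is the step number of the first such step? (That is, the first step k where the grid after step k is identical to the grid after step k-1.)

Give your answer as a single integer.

Step 0 (initial): 3 infected
Step 1: +5 new -> 8 infected
Step 2: +7 new -> 15 infected
Step 3: +6 new -> 21 infected
Step 4: +5 new -> 26 infected
Step 5: +3 new -> 29 infected
Step 6: +1 new -> 30 infected
Step 7: +0 new -> 30 infected

Answer: 7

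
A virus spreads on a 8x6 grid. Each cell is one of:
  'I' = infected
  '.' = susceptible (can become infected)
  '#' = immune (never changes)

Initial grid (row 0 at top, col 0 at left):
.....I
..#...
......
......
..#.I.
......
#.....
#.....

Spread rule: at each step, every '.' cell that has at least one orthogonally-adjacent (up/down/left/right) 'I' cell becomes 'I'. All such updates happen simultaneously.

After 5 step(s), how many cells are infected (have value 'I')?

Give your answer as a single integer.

Answer: 40

Derivation:
Step 0 (initial): 2 infected
Step 1: +6 new -> 8 infected
Step 2: +9 new -> 17 infected
Step 3: +8 new -> 25 infected
Step 4: +7 new -> 32 infected
Step 5: +8 new -> 40 infected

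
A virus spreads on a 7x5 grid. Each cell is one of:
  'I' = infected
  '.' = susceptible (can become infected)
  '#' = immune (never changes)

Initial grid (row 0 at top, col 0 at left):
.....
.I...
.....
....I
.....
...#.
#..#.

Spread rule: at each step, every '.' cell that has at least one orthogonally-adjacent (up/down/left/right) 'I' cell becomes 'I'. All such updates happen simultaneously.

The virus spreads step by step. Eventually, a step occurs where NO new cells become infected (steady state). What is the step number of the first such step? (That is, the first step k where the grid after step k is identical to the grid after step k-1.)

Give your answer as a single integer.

Step 0 (initial): 2 infected
Step 1: +7 new -> 9 infected
Step 2: +11 new -> 20 infected
Step 3: +6 new -> 26 infected
Step 4: +3 new -> 29 infected
Step 5: +3 new -> 32 infected
Step 6: +0 new -> 32 infected

Answer: 6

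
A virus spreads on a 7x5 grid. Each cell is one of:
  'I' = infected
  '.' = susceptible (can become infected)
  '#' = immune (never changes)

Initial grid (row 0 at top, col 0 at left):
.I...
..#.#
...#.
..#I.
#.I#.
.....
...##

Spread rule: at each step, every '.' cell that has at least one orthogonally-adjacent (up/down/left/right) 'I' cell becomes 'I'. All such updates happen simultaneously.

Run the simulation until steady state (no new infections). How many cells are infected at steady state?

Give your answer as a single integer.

Step 0 (initial): 3 infected
Step 1: +6 new -> 9 infected
Step 2: +9 new -> 18 infected
Step 3: +8 new -> 26 infected
Step 4: +1 new -> 27 infected
Step 5: +0 new -> 27 infected

Answer: 27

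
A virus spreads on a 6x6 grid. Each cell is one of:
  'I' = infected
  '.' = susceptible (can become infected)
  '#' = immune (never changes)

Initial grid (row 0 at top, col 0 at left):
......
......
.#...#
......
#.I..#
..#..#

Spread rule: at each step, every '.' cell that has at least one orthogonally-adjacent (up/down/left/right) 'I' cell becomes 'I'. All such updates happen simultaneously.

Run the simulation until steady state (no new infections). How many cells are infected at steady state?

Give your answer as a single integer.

Step 0 (initial): 1 infected
Step 1: +3 new -> 4 infected
Step 2: +6 new -> 10 infected
Step 3: +6 new -> 16 infected
Step 4: +6 new -> 22 infected
Step 5: +4 new -> 26 infected
Step 6: +3 new -> 29 infected
Step 7: +1 new -> 30 infected
Step 8: +0 new -> 30 infected

Answer: 30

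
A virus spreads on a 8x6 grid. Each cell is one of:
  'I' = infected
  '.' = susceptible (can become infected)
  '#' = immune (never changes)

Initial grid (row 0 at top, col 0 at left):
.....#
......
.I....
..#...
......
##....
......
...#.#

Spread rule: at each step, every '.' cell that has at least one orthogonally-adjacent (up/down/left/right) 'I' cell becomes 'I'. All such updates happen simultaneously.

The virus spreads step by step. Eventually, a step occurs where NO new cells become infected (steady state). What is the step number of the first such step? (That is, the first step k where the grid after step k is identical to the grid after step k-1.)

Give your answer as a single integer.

Answer: 9

Derivation:
Step 0 (initial): 1 infected
Step 1: +4 new -> 5 infected
Step 2: +6 new -> 11 infected
Step 3: +7 new -> 18 infected
Step 4: +6 new -> 24 infected
Step 5: +6 new -> 30 infected
Step 6: +5 new -> 35 infected
Step 7: +4 new -> 39 infected
Step 8: +3 new -> 42 infected
Step 9: +0 new -> 42 infected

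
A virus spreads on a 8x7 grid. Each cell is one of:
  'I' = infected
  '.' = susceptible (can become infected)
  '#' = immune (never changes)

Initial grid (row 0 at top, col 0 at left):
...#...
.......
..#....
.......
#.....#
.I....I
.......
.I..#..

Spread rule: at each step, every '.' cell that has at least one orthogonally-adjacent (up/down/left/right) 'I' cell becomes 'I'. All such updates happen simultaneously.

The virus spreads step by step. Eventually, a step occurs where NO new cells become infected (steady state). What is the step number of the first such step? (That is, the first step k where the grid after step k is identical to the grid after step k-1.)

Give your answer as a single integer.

Step 0 (initial): 3 infected
Step 1: +8 new -> 11 infected
Step 2: +10 new -> 21 infected
Step 3: +9 new -> 30 infected
Step 4: +6 new -> 36 infected
Step 5: +7 new -> 43 infected
Step 6: +6 new -> 49 infected
Step 7: +2 new -> 51 infected
Step 8: +0 new -> 51 infected

Answer: 8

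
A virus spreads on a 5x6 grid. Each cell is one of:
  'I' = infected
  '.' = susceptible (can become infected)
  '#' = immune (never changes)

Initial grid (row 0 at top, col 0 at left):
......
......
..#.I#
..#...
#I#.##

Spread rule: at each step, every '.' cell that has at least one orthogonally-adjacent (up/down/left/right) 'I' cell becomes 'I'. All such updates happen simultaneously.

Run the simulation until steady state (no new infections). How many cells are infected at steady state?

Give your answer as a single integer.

Answer: 23

Derivation:
Step 0 (initial): 2 infected
Step 1: +4 new -> 6 infected
Step 2: +7 new -> 13 infected
Step 3: +6 new -> 19 infected
Step 4: +3 new -> 22 infected
Step 5: +1 new -> 23 infected
Step 6: +0 new -> 23 infected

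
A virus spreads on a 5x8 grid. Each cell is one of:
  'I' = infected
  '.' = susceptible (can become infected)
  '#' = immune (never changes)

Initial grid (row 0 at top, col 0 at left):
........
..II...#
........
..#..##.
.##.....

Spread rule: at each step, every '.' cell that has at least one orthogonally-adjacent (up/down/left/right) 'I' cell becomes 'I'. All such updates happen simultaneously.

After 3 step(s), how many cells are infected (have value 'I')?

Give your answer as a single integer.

Answer: 23

Derivation:
Step 0 (initial): 2 infected
Step 1: +6 new -> 8 infected
Step 2: +7 new -> 15 infected
Step 3: +8 new -> 23 infected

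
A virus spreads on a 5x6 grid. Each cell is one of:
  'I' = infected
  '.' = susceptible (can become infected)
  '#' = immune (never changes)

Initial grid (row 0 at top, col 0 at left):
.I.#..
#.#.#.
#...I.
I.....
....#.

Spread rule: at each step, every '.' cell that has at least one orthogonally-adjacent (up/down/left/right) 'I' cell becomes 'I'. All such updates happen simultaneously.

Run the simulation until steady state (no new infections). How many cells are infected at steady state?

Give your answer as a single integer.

Answer: 24

Derivation:
Step 0 (initial): 3 infected
Step 1: +8 new -> 11 infected
Step 2: +8 new -> 19 infected
Step 3: +4 new -> 23 infected
Step 4: +1 new -> 24 infected
Step 5: +0 new -> 24 infected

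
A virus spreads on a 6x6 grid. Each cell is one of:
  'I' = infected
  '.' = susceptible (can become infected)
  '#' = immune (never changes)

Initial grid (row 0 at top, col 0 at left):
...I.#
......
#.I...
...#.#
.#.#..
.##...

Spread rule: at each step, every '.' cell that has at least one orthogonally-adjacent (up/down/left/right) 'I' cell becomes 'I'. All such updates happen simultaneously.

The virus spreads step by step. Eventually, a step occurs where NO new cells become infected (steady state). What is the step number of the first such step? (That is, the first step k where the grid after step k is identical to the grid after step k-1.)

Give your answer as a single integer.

Step 0 (initial): 2 infected
Step 1: +7 new -> 9 infected
Step 2: +6 new -> 15 infected
Step 3: +6 new -> 21 infected
Step 4: +2 new -> 23 infected
Step 5: +3 new -> 26 infected
Step 6: +2 new -> 28 infected
Step 7: +0 new -> 28 infected

Answer: 7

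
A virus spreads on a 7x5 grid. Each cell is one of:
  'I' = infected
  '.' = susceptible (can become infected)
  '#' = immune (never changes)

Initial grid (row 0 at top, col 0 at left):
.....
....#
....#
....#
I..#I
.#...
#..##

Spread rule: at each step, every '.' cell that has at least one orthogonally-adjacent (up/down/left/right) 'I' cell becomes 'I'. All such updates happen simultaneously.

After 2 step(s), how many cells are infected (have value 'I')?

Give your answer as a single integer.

Step 0 (initial): 2 infected
Step 1: +4 new -> 6 infected
Step 2: +4 new -> 10 infected

Answer: 10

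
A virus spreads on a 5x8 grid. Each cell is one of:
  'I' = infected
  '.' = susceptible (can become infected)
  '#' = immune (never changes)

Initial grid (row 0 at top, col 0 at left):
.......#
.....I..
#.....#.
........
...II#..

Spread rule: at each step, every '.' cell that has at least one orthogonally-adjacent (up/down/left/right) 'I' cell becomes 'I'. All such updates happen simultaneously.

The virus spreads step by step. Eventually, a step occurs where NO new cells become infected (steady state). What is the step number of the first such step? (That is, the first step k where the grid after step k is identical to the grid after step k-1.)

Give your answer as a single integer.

Step 0 (initial): 3 infected
Step 1: +7 new -> 10 infected
Step 2: +9 new -> 19 infected
Step 3: +7 new -> 26 infected
Step 4: +6 new -> 32 infected
Step 5: +3 new -> 35 infected
Step 6: +1 new -> 36 infected
Step 7: +0 new -> 36 infected

Answer: 7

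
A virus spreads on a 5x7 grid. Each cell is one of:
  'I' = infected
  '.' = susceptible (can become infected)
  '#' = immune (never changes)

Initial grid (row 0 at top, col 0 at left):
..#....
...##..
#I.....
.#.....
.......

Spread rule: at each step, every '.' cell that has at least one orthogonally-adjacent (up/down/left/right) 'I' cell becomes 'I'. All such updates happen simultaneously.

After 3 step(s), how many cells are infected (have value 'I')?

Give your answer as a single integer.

Step 0 (initial): 1 infected
Step 1: +2 new -> 3 infected
Step 2: +5 new -> 8 infected
Step 3: +4 new -> 12 infected

Answer: 12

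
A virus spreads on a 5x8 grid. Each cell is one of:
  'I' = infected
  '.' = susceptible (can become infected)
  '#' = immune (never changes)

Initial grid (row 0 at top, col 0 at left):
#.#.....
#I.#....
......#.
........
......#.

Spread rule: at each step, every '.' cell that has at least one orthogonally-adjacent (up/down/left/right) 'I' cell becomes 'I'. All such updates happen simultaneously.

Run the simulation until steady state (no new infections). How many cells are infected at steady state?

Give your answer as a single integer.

Step 0 (initial): 1 infected
Step 1: +3 new -> 4 infected
Step 2: +3 new -> 7 infected
Step 3: +4 new -> 11 infected
Step 4: +4 new -> 15 infected
Step 5: +4 new -> 19 infected
Step 6: +4 new -> 23 infected
Step 7: +5 new -> 28 infected
Step 8: +3 new -> 31 infected
Step 9: +3 new -> 34 infected
Step 10: +0 new -> 34 infected

Answer: 34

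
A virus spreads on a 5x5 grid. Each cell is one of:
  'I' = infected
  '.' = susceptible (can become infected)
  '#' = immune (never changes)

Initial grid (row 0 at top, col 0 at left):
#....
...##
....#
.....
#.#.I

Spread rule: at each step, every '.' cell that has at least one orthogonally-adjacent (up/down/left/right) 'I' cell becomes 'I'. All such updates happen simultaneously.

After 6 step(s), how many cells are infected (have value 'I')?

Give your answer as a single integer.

Step 0 (initial): 1 infected
Step 1: +2 new -> 3 infected
Step 2: +1 new -> 4 infected
Step 3: +2 new -> 6 infected
Step 4: +2 new -> 8 infected
Step 5: +4 new -> 12 infected
Step 6: +3 new -> 15 infected

Answer: 15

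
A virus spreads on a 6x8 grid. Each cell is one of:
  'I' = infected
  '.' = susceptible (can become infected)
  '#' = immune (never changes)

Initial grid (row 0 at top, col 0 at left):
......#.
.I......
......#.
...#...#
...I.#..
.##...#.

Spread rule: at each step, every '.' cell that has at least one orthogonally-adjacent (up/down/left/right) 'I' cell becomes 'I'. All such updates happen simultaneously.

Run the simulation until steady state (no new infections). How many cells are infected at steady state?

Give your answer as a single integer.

Step 0 (initial): 2 infected
Step 1: +7 new -> 9 infected
Step 2: +10 new -> 19 infected
Step 3: +8 new -> 27 infected
Step 4: +5 new -> 32 infected
Step 5: +3 new -> 35 infected
Step 6: +2 new -> 37 infected
Step 7: +3 new -> 40 infected
Step 8: +0 new -> 40 infected

Answer: 40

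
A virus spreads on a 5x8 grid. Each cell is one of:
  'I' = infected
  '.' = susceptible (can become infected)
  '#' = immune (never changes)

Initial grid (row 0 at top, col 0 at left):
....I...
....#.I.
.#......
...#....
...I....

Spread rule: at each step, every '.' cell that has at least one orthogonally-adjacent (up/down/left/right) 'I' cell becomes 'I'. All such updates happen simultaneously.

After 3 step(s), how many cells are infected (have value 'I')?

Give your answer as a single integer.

Step 0 (initial): 3 infected
Step 1: +8 new -> 11 infected
Step 2: +10 new -> 21 infected
Step 3: +10 new -> 31 infected

Answer: 31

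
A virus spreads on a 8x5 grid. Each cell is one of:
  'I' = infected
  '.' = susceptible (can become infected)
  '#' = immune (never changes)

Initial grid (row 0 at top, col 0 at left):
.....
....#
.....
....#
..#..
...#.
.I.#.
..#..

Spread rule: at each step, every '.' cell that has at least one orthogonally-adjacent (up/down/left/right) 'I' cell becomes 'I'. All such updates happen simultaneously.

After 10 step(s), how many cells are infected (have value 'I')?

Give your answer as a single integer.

Answer: 33

Derivation:
Step 0 (initial): 1 infected
Step 1: +4 new -> 5 infected
Step 2: +4 new -> 9 infected
Step 3: +2 new -> 11 infected
Step 4: +3 new -> 14 infected
Step 5: +4 new -> 18 infected
Step 6: +5 new -> 23 infected
Step 7: +5 new -> 28 infected
Step 8: +2 new -> 30 infected
Step 9: +2 new -> 32 infected
Step 10: +1 new -> 33 infected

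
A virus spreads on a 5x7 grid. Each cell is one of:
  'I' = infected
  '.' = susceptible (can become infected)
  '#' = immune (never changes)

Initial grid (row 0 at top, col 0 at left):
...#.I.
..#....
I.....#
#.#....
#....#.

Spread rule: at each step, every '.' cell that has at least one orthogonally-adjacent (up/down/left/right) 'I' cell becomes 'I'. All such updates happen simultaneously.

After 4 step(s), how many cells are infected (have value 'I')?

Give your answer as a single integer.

Answer: 25

Derivation:
Step 0 (initial): 2 infected
Step 1: +5 new -> 7 infected
Step 2: +7 new -> 14 infected
Step 3: +6 new -> 20 infected
Step 4: +5 new -> 25 infected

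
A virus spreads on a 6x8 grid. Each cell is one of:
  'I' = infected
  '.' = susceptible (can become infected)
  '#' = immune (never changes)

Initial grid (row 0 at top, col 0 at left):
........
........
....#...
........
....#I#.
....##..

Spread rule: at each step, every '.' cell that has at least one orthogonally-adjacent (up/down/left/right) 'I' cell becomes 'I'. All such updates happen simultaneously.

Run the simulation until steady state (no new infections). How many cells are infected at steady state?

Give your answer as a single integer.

Answer: 43

Derivation:
Step 0 (initial): 1 infected
Step 1: +1 new -> 2 infected
Step 2: +3 new -> 5 infected
Step 3: +4 new -> 9 infected
Step 4: +8 new -> 17 infected
Step 5: +9 new -> 26 infected
Step 6: +8 new -> 34 infected
Step 7: +5 new -> 39 infected
Step 8: +3 new -> 42 infected
Step 9: +1 new -> 43 infected
Step 10: +0 new -> 43 infected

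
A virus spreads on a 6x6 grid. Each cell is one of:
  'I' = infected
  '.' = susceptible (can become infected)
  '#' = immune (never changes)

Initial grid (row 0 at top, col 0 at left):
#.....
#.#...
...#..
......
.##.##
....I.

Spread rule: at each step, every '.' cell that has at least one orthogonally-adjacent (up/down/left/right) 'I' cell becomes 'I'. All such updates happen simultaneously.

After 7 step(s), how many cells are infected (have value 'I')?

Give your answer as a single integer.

Step 0 (initial): 1 infected
Step 1: +2 new -> 3 infected
Step 2: +2 new -> 5 infected
Step 3: +2 new -> 7 infected
Step 4: +3 new -> 10 infected
Step 5: +5 new -> 15 infected
Step 6: +4 new -> 19 infected
Step 7: +5 new -> 24 infected

Answer: 24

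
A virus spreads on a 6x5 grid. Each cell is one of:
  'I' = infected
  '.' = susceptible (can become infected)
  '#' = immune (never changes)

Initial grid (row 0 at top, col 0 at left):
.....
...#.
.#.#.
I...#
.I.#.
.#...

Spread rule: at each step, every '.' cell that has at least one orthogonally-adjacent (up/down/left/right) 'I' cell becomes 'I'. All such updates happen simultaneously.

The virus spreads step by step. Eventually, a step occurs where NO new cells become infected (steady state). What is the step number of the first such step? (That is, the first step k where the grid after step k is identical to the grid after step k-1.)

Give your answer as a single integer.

Step 0 (initial): 2 infected
Step 1: +4 new -> 6 infected
Step 2: +4 new -> 10 infected
Step 3: +5 new -> 15 infected
Step 4: +3 new -> 18 infected
Step 5: +2 new -> 20 infected
Step 6: +1 new -> 21 infected
Step 7: +1 new -> 22 infected
Step 8: +1 new -> 23 infected
Step 9: +1 new -> 24 infected
Step 10: +0 new -> 24 infected

Answer: 10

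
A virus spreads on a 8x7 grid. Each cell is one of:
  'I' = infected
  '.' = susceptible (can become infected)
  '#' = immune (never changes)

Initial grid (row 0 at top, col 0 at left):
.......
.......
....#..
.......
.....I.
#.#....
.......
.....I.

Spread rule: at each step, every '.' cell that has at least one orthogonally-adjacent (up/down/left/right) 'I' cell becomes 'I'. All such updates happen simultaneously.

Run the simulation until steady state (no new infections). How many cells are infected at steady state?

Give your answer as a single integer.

Step 0 (initial): 2 infected
Step 1: +7 new -> 9 infected
Step 2: +9 new -> 18 infected
Step 3: +7 new -> 25 infected
Step 4: +8 new -> 33 infected
Step 5: +9 new -> 42 infected
Step 6: +5 new -> 47 infected
Step 7: +3 new -> 50 infected
Step 8: +2 new -> 52 infected
Step 9: +1 new -> 53 infected
Step 10: +0 new -> 53 infected

Answer: 53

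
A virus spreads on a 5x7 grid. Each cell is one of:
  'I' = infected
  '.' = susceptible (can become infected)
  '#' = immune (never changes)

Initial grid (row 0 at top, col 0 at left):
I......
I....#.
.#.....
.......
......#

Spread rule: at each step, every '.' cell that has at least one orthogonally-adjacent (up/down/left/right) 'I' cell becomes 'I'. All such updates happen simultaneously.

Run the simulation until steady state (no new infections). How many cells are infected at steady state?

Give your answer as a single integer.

Step 0 (initial): 2 infected
Step 1: +3 new -> 5 infected
Step 2: +3 new -> 8 infected
Step 3: +5 new -> 13 infected
Step 4: +5 new -> 18 infected
Step 5: +4 new -> 22 infected
Step 6: +4 new -> 26 infected
Step 7: +4 new -> 30 infected
Step 8: +2 new -> 32 infected
Step 9: +0 new -> 32 infected

Answer: 32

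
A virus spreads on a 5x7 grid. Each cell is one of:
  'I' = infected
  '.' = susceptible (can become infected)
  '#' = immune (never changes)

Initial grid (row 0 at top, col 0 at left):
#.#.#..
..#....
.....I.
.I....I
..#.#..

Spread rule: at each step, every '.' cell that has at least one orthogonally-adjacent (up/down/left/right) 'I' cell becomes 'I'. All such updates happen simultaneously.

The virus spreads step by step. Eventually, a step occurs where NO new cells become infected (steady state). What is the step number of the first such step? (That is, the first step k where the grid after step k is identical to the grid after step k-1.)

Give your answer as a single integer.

Step 0 (initial): 3 infected
Step 1: +9 new -> 12 infected
Step 2: +11 new -> 23 infected
Step 3: +5 new -> 28 infected
Step 4: +1 new -> 29 infected
Step 5: +0 new -> 29 infected

Answer: 5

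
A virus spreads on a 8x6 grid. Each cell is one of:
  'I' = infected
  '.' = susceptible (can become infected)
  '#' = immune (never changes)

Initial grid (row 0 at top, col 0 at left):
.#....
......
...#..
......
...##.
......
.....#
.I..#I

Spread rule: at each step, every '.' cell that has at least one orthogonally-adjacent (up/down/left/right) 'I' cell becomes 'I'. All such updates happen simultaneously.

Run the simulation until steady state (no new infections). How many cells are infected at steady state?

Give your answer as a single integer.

Answer: 42

Derivation:
Step 0 (initial): 2 infected
Step 1: +3 new -> 5 infected
Step 2: +4 new -> 9 infected
Step 3: +4 new -> 13 infected
Step 4: +5 new -> 18 infected
Step 5: +4 new -> 22 infected
Step 6: +5 new -> 27 infected
Step 7: +4 new -> 31 infected
Step 8: +5 new -> 36 infected
Step 9: +3 new -> 39 infected
Step 10: +2 new -> 41 infected
Step 11: +1 new -> 42 infected
Step 12: +0 new -> 42 infected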